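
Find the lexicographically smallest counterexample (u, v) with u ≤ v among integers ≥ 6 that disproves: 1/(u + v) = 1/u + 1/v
(u, v) = (6, 6)

Substituting (6, 6) into the claim:
LHS = 1/(6 + 6) = 1/12
RHS = 1/6 + 1/6 = 1/3

Since LHS ≠ RHS, this pair disproves the claim, and no lexicographically smaller pair (u ≤ v, integers ≥ 6) does.

For instance (6, 8) is also a counterexample (LHS = 1/14, RHS = 7/24), but it's lexicographically larger.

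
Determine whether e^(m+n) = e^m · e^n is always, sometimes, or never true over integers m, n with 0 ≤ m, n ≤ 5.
Always true

The identity holds for every pair in the range. For instance at (m, n) = (2, 0): both sides equal e^2 ≈ 7.389.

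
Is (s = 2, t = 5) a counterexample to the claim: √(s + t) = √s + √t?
Yes

Substituting s = 2, t = 5:
LHS = √(2 + 5) = √(7) ≈ 2.646
RHS = √2 + √5 = √(2) + √(5) ≈ 3.65

Since LHS ≠ RHS, this pair disproves the claim.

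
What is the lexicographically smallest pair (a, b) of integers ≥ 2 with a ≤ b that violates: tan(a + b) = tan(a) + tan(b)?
Substituting (2, 2) into the claim:
LHS = tan(2 + 2) = tan(4) ≈ 1.158
RHS = tan(2) + tan(2) = 2·tan(2) ≈ -4.37

Since LHS ≠ RHS, this pair disproves the claim, and no lexicographically smaller pair (a ≤ b, integers ≥ 2) does.

For instance (3, 6) is also a counterexample (LHS = tan(9) ≈ -0.4523, RHS = tan(6) + tan(3) ≈ -0.4336), but it's lexicographically larger.

Answer: (a, b) = (2, 2)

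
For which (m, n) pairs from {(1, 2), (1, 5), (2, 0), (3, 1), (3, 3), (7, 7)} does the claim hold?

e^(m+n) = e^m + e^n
None

Testing each pair:
(1, 2): LHS = e^3 ≈ 20.09, RHS = e + e^2 ≈ 10.11 → fails
(1, 5): LHS = e^6 ≈ 403.4, RHS = e + e^5 ≈ 151.1 → fails
(2, 0): LHS = e^2 ≈ 7.389, RHS = 1 + e^2 ≈ 8.389 → fails
(3, 1): LHS = e^4 ≈ 54.6, RHS = e + e^3 ≈ 22.8 → fails
(3, 3): LHS = e^6 ≈ 403.4, RHS = 2·e^3 ≈ 40.17 → fails
(7, 7): LHS = e^14 ≈ 1202604.3, RHS = 2·e^7 ≈ 2193 → fails

No pair satisfies the claim.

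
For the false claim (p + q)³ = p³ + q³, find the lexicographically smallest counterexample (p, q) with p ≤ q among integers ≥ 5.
Substituting (5, 5) into the claim:
LHS = (5 + 5)³ = 1000
RHS = 5³ + 5³ = 250

Since LHS ≠ RHS, this pair disproves the claim, and no lexicographically smaller pair (p ≤ q, integers ≥ 5) does.

For instance (6, 11) is also a counterexample (LHS = 4913, RHS = 1547), but it's lexicographically larger.

Answer: (p, q) = (5, 5)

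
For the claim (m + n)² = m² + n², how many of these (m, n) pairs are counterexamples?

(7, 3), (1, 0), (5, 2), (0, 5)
Testing each pair:
(7, 3): LHS = 100, RHS = 58 → counterexample
(1, 0): LHS = 1, RHS = 1 → satisfies claim
(5, 2): LHS = 49, RHS = 29 → counterexample
(0, 5): LHS = 25, RHS = 25 → satisfies claim

That makes 2 counterexamples.

Answer: 2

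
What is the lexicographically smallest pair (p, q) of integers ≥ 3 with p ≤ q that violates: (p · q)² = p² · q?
Substituting (3, 3) into the claim:
LHS = (3 · 3)² = 81
RHS = 3² · 3 = 27

Since LHS ≠ RHS, this pair disproves the claim, and no lexicographically smaller pair (p ≤ q, integers ≥ 3) does.

For instance (5, 8) is also a counterexample (LHS = 1600, RHS = 200), but it's lexicographically larger.

Answer: (p, q) = (3, 3)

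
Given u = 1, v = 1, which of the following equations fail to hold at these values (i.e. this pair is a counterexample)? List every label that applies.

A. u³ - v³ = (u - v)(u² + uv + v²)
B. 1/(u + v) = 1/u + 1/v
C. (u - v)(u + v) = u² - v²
B

Evaluating each claim at the given values:
A. LHS = 0, RHS = 0 → holds here (LHS = RHS)
B. LHS = 1/2, RHS = 2 → fails here (LHS ≠ RHS)
C. LHS = 0, RHS = 0 → holds here (LHS = RHS)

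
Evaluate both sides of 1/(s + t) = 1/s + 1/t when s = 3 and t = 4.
LHS = 1/(3 + 4) = 1/7
RHS = 1/3 + 1/4 = 7/12

LHS ≠ RHS, so the equation does not hold here.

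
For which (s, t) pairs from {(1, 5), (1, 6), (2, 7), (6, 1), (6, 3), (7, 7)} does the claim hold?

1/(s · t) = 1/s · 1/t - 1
Testing each pair:
(1, 5): LHS = 1/5, RHS = -4/5 → fails
(1, 6): LHS = 1/6, RHS = -5/6 → fails
(2, 7): LHS = 1/14, RHS = -13/14 → fails
(6, 1): LHS = 1/6, RHS = -5/6 → fails
(6, 3): LHS = 1/18, RHS = -17/18 → fails
(7, 7): LHS = 1/49, RHS = -48/49 → fails

No pair satisfies the claim.

Answer: None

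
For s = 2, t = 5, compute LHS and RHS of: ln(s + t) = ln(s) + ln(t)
LHS = ln(2 + 5) = ln(7) ≈ 1.946
RHS = ln(2) + ln(5) ≈ 2.303

LHS ≠ RHS (they differ by about 0.3567), so the equation does not hold here.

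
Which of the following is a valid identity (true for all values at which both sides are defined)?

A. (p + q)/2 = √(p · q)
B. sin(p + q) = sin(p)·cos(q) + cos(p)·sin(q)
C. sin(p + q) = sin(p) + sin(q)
A: fails at (1, 2) — LHS = 3/2, RHS = √(2) ≈ 1.414.
B: holds — e.g. at (1, 5), both sides equal sin(6) ≈ -0.2794.
C: fails at (6, 7) — LHS = sin(13) ≈ 0.4202, RHS = sin(6) + sin(7) ≈ 0.3776.

Answer: B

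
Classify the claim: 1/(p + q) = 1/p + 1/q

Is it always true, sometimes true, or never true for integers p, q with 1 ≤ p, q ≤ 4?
The claim fails for every pair in the range. For instance at (p, q) = (4, 1): LHS = 1/5, RHS = 5/4.

Answer: Never true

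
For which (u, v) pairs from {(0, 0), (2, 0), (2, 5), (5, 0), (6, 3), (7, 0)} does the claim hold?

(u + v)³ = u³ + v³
Testing each pair:
(0, 0): LHS = 0, RHS = 0 → holds
(2, 0): LHS = 8, RHS = 8 → holds
(2, 5): LHS = 343, RHS = 133 → fails
(5, 0): LHS = 125, RHS = 125 → holds
(6, 3): LHS = 729, RHS = 243 → fails
(7, 0): LHS = 343, RHS = 343 → holds

4 of 6 pairs satisfy the claim.

Answer: (0, 0), (2, 0), (5, 0), (7, 0)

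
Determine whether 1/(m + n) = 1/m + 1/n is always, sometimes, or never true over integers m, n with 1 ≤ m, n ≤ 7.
The claim fails for every pair in the range. For instance at (m, n) = (6, 6): LHS = 1/12, RHS = 1/3.

Answer: Never true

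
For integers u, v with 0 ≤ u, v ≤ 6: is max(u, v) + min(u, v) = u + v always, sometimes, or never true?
The identity holds for every pair in the range. For instance at (u, v) = (2, 3): both sides equal 5.

Answer: Always true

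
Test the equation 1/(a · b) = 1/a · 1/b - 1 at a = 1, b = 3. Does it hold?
Fails

Substituting a = 1, b = 3:

LHS = 1/(1 · 3) = 1/3
RHS = 1/1 · 1/3 - 1 = -2/3

LHS ≠ RHS, so the equation does not hold at this point.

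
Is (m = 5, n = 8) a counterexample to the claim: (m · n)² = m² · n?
Substituting m = 5, n = 8:
LHS = (5 · 8)² = 1600
RHS = 5² · 8 = 200

Since LHS ≠ RHS, this pair disproves the claim.

Answer: Yes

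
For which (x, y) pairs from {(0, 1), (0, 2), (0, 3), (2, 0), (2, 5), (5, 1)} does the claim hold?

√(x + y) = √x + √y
(0, 1), (0, 2), (0, 3), (2, 0)

Testing each pair:
(0, 1): LHS = 1, RHS = 1 → holds
(0, 2): LHS = √(2) ≈ 1.414, RHS = √(2) ≈ 1.414 → holds
(0, 3): LHS = √(3) ≈ 1.732, RHS = √(3) ≈ 1.732 → holds
(2, 0): LHS = √(2) ≈ 1.414, RHS = √(2) ≈ 1.414 → holds
(2, 5): LHS = √(7) ≈ 2.646, RHS = √(2) + √(5) ≈ 3.65 → fails
(5, 1): LHS = √(6) ≈ 2.449, RHS = 1 + √(5) ≈ 3.236 → fails

4 of 6 pairs satisfy the claim.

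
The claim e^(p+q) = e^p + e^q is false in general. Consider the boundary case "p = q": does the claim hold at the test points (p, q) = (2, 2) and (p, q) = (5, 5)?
At (2, 2): LHS = e^4 ≈ 54.6 ≠ RHS = 2·e^2 ≈ 14.78
At (5, 5): LHS = e^10 ≈ 22026.5 ≠ RHS = 2·e^5 ≈ 296.8

Answer: No, fails at both test points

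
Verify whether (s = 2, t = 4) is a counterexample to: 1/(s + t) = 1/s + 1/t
Substituting s = 2, t = 4:
LHS = 1/(2 + 4) = 1/6
RHS = 1/2 + 1/4 = 3/4

Since LHS ≠ RHS, this pair disproves the claim.

Answer: Yes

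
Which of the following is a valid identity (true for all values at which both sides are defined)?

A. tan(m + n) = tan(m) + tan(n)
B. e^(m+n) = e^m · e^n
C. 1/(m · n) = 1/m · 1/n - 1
A: fails at (4, 4) — LHS = tan(8) ≈ -6.8, RHS = 2·tan(4) ≈ 2.316.
B: holds — e.g. at (1, 1), both sides equal e^2 ≈ 7.389.
C: fails at (5, 8) — LHS = 1/40, RHS = -39/40.

Answer: B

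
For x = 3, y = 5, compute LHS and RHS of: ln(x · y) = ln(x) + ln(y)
LHS = ln(3 · 5) = ln(15) ≈ 2.708
RHS = ln(3) + ln(5) ≈ 2.708

LHS = RHS: the two sides agree.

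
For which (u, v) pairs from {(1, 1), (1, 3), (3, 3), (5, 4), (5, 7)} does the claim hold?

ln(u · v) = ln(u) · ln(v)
Testing each pair:
(1, 1): LHS = 0, RHS = 0 → holds
(1, 3): LHS = ln(3) ≈ 1.099, RHS = 0 → fails
(3, 3): LHS = ln(9) ≈ 2.197, RHS = ln(3)² ≈ 1.207 → fails
(5, 4): LHS = ln(20) ≈ 2.996, RHS = ln(4)·ln(5) ≈ 2.231 → fails
(5, 7): LHS = ln(35) ≈ 3.555, RHS = ln(5)·ln(7) ≈ 3.132 → fails

1 of 5 pairs satisfies the claim.

Answer: (1, 1)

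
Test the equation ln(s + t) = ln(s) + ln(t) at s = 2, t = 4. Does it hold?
Substituting s = 2, t = 4:

LHS = ln(2 + 4) = ln(6) ≈ 1.792
RHS = ln(2) + ln(4) ≈ 2.079

LHS ≠ RHS, so the equation does not hold at this point.

Answer: Fails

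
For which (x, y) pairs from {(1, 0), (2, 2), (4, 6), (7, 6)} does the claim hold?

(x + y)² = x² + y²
(1, 0)

Testing each pair:
(1, 0): LHS = 1, RHS = 1 → holds
(2, 2): LHS = 16, RHS = 8 → fails
(4, 6): LHS = 100, RHS = 52 → fails
(7, 6): LHS = 169, RHS = 85 → fails

1 of 4 pairs satisfies the claim.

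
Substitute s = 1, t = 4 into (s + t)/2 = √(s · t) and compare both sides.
LHS = (1 + 4)/2 = 5/2
RHS = √(1 · 4) = 2

LHS ≠ RHS, so the equation does not hold here.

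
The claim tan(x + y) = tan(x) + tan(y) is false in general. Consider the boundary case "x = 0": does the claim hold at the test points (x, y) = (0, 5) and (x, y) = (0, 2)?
At (0, 5): LHS = tan(5) ≈ -3.381, RHS = tan(5) ≈ -3.381 → equal
At (0, 2): LHS = tan(2) ≈ -2.185, RHS = tan(2) ≈ -2.185 → equal

So the claim does hold at both of these boundary points, even though it is not an identity.

Answer: Yes, holds at both test points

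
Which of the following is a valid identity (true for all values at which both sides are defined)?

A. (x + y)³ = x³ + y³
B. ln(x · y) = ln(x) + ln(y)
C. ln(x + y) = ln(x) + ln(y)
A: fails at (3, 5) — LHS = 512, RHS = 152.
B: holds — e.g. at (2, 3), both sides equal ln(6) ≈ 1.792.
C: fails at (5, 8) — LHS = ln(13) ≈ 2.565, RHS = ln(5) + ln(8) ≈ 3.689.

Answer: B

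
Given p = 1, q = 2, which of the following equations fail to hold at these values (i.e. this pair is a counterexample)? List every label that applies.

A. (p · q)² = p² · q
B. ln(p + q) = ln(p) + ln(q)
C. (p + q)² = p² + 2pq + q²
Evaluating each claim at the given values:
A. LHS = 4, RHS = 2 → fails here (LHS ≠ RHS)
B. LHS = ln(3) ≈ 1.099, RHS = ln(2) ≈ 0.6931 → fails here (LHS ≠ RHS)
C. LHS = 9, RHS = 9 → holds here (LHS = RHS)

Answer: A, B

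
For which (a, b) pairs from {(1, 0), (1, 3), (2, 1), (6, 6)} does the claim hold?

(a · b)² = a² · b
Testing each pair:
(1, 0): LHS = 0, RHS = 0 → holds
(1, 3): LHS = 9, RHS = 3 → fails
(2, 1): LHS = 4, RHS = 4 → holds
(6, 6): LHS = 1296, RHS = 216 → fails

2 of 4 pairs satisfy the claim.

Answer: (1, 0), (2, 1)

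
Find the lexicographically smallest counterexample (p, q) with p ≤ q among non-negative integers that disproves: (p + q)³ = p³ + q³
(p, q) = (1, 1)

Substituting (1, 1) into the claim:
LHS = (1 + 1)³ = 8
RHS = 1³ + 1³ = 2

Since LHS ≠ RHS, this pair disproves the claim, and no lexicographically smaller pair (p ≤ q, non-negative integers) does.

For instance (4, 5) is also a counterexample (LHS = 729, RHS = 189), but it's lexicographically larger.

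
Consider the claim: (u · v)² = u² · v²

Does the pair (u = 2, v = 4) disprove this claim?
Substituting u = 2, v = 4:
LHS = (2 · 4)² = 64
RHS = 2² · 4² = 64

The sides agree, so this pair does not disprove the claim.

Answer: No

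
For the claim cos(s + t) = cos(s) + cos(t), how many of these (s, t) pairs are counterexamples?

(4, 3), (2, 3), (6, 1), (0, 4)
Testing each pair:
(4, 3): LHS = cos(7) ≈ 0.7539, RHS = cos(3) + cos(4) ≈ -1.644 → counterexample
(2, 3): LHS = cos(5) ≈ 0.2837, RHS = cos(3) + cos(2) ≈ -1.406 → counterexample
(6, 1): LHS = cos(7) ≈ 0.7539, RHS = cos(1) + cos(6) ≈ 1.5 → counterexample
(0, 4): LHS = cos(4) ≈ -0.6536, RHS = cos(4) + 1 ≈ 0.3464 → counterexample

That makes 4 counterexamples.

Answer: 4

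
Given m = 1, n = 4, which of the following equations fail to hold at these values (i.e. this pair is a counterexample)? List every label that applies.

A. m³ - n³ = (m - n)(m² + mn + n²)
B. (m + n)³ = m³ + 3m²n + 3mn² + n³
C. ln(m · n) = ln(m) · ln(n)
C

Evaluating each claim at the given values:
A. LHS = -63, RHS = -63 → holds here (LHS = RHS)
B. LHS = 125, RHS = 125 → holds here (LHS = RHS)
C. LHS = ln(4) ≈ 1.386, RHS = 0 → fails here (LHS ≠ RHS)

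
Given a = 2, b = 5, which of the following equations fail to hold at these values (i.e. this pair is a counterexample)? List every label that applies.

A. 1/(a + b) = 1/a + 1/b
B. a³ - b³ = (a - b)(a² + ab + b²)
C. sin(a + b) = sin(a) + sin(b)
A, C

Evaluating each claim at the given values:
A. LHS = 1/7, RHS = 7/10 → fails here (LHS ≠ RHS)
B. LHS = -117, RHS = -117 → holds here (LHS = RHS)
C. LHS = sin(7) ≈ 0.657, RHS = sin(5) + sin(2) ≈ -0.04963 → fails here (LHS ≠ RHS)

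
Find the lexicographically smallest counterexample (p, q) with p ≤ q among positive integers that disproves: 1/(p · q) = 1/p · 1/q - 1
(p, q) = (1, 1)

Substituting (1, 1) into the claim:
LHS = 1/(1 · 1) = 1
RHS = 1/1 · 1/1 - 1 = 0

Since LHS ≠ RHS, this pair disproves the claim, and no lexicographically smaller pair (p ≤ q, positive integers) does.

For instance (6, 7) is also a counterexample (LHS = 1/42, RHS = -41/42), but it's lexicographically larger.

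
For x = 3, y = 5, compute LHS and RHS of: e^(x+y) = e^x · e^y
LHS = e^(3+5) = e^8 ≈ 2981
RHS = e^3 · e^5 = e^8 ≈ 2981

LHS = RHS: the two sides agree.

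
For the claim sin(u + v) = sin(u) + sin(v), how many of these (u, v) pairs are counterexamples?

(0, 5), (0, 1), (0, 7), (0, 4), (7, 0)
0

Testing each pair:
(0, 5): LHS = sin(5) ≈ -0.9589, RHS = sin(5) ≈ -0.9589 → satisfies claim
(0, 1): LHS = sin(1) ≈ 0.8415, RHS = sin(1) ≈ 0.8415 → satisfies claim
(0, 7): LHS = sin(7) ≈ 0.657, RHS = sin(7) ≈ 0.657 → satisfies claim
(0, 4): LHS = sin(4) ≈ -0.7568, RHS = sin(4) ≈ -0.7568 → satisfies claim
(7, 0): LHS = sin(7) ≈ 0.657, RHS = sin(7) ≈ 0.657 → satisfies claim

That makes 0 counterexamples.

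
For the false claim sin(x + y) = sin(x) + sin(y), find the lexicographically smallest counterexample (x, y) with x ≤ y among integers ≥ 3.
(x, y) = (3, 3)

Substituting (3, 3) into the claim:
LHS = sin(3 + 3) = sin(6) ≈ -0.2794
RHS = sin(3) + sin(3) = 2·sin(3) ≈ 0.2822

Since LHS ≠ RHS, this pair disproves the claim, and no lexicographically smaller pair (x ≤ y, integers ≥ 3) does.

For instance (5, 8) is also a counterexample (LHS = sin(13) ≈ 0.4202, RHS = sin(5) + sin(8) ≈ 0.03043), but it's lexicographically larger.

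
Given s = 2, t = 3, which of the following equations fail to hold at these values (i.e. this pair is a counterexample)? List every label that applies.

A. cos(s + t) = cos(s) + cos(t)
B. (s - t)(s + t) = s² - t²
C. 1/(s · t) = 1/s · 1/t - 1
Evaluating each claim at the given values:
A. LHS = cos(5) ≈ 0.2837, RHS = cos(3) + cos(2) ≈ -1.406 → fails here (LHS ≠ RHS)
B. LHS = -5, RHS = -5 → holds here (LHS = RHS)
C. LHS = 1/6, RHS = -5/6 → fails here (LHS ≠ RHS)

Answer: A, C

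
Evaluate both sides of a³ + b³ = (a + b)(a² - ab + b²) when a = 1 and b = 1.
LHS = 1³ + 1³ = 2
RHS = (1 + 1)(1² - 1·1 + 1²) = 2

LHS = RHS: the two sides agree.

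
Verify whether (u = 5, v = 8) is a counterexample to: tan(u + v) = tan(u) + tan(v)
Yes

Substituting u = 5, v = 8:
LHS = tan(5 + 8) = tan(13) ≈ 0.463
RHS = tan(5) + tan(8) ≈ -10.18

Since LHS ≠ RHS, this pair disproves the claim.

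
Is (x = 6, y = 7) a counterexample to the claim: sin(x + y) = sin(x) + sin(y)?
Yes

Substituting x = 6, y = 7:
LHS = sin(6 + 7) = sin(13) ≈ 0.4202
RHS = sin(6) + sin(7) ≈ 0.3776

Since LHS ≠ RHS, this pair disproves the claim.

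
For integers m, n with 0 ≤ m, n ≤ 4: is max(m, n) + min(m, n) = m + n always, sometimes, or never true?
Always true

The identity holds for every pair in the range. For instance at (m, n) = (4, 1): both sides equal 5.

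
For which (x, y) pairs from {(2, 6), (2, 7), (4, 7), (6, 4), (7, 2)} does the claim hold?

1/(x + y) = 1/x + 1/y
Testing each pair:
(2, 6): LHS = 1/8, RHS = 2/3 → fails
(2, 7): LHS = 1/9, RHS = 9/14 → fails
(4, 7): LHS = 1/11, RHS = 11/28 → fails
(6, 4): LHS = 1/10, RHS = 5/12 → fails
(7, 2): LHS = 1/9, RHS = 9/14 → fails

No pair satisfies the claim.

Answer: None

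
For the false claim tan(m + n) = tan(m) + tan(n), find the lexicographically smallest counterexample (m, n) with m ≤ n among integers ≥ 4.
(m, n) = (4, 4)

Substituting (4, 4) into the claim:
LHS = tan(4 + 4) = tan(8) ≈ -6.8
RHS = tan(4) + tan(4) = 2·tan(4) ≈ 2.316

Since LHS ≠ RHS, this pair disproves the claim, and no lexicographically smaller pair (m ≤ n, integers ≥ 4) does.

For instance (6, 10) is also a counterexample (LHS = tan(16) ≈ 0.3006, RHS = tan(6) + tan(10) ≈ 0.3574), but it's lexicographically larger.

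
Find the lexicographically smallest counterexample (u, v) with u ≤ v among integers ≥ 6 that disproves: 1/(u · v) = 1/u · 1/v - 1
Substituting (6, 6) into the claim:
LHS = 1/(6 · 6) = 1/36
RHS = 1/6 · 1/6 - 1 = -35/36

Since LHS ≠ RHS, this pair disproves the claim, and no lexicographically smaller pair (u ≤ v, integers ≥ 6) does.

For instance (9, 10) is also a counterexample (LHS = 1/90, RHS = -89/90), but it's lexicographically larger.

Answer: (u, v) = (6, 6)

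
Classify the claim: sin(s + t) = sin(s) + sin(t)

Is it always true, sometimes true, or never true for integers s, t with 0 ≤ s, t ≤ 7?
Sometimes true

It holds at (s, t) = (0, 7) (both sides equal sin(7) ≈ 0.657), but fails at (s, t) = (5, 7) (LHS = sin(12) ≈ -0.5366, RHS = sin(5) + sin(7) ≈ -0.3019).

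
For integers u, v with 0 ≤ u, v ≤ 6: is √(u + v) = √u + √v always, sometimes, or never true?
Sometimes true

It holds at (u, v) = (0, 4) (both sides equal 2), but fails at (u, v) = (3, 5) (LHS = 2·√(2) ≈ 2.828, RHS = √(3) + √(5) ≈ 3.968).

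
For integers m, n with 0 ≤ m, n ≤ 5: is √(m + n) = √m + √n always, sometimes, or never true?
Sometimes true

It holds at (m, n) = (0, 3) (both sides equal √(3) ≈ 1.732), but fails at (m, n) = (1, 3) (LHS = 2, RHS = 1 + √(3) ≈ 2.732).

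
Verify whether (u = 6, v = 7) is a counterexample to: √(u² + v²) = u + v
Yes

Substituting u = 6, v = 7:
LHS = √(6² + 7²) = √(85) ≈ 9.22
RHS = 6 + 7 = 13

Since LHS ≠ RHS, this pair disproves the claim.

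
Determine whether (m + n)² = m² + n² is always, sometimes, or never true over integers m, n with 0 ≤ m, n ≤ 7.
Sometimes true

It holds at (m, n) = (4, 0) (both sides equal 16), but fails at (m, n) = (2, 5) (LHS = 49, RHS = 29).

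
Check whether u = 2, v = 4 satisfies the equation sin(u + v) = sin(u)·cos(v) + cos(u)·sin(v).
Substituting u = 2, v = 4:

LHS = sin(2 + 4) = sin(6) ≈ -0.2794
RHS = sin(2)·cos(4) + cos(2)·sin(4) = sin(2)·cos(4) + sin(4)·cos(2) ≈ -0.2794

LHS = RHS, so the equation holds at this point.

Answer: Holds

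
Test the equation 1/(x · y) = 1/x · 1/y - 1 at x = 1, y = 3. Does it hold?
Fails

Substituting x = 1, y = 3:

LHS = 1/(1 · 3) = 1/3
RHS = 1/1 · 1/3 - 1 = -2/3

LHS ≠ RHS, so the equation does not hold at this point.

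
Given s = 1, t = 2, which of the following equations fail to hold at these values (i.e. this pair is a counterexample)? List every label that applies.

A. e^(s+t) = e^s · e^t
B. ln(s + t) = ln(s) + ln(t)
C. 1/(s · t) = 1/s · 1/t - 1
B, C

Evaluating each claim at the given values:
A. LHS = e^3 ≈ 20.09, RHS = e^3 ≈ 20.09 → holds here (LHS = RHS)
B. LHS = ln(3) ≈ 1.099, RHS = ln(2) ≈ 0.6931 → fails here (LHS ≠ RHS)
C. LHS = 1/2, RHS = -1/2 → fails here (LHS ≠ RHS)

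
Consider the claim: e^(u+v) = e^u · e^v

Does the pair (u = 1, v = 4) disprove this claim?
No

Substituting u = 1, v = 4:
LHS = e^(1+4) = e^5 ≈ 148.4
RHS = e^1 · e^4 = e^5 ≈ 148.4

The sides agree, so this pair does not disprove the claim.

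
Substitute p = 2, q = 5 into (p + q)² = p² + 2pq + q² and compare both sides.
LHS = (2 + 5)² = 49
RHS = 2² + 2·2·5 + 5² = 49

LHS = RHS: the two sides agree.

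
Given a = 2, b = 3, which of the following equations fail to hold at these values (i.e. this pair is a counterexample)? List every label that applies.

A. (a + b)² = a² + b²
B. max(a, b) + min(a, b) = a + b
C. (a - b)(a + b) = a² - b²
Evaluating each claim at the given values:
A. LHS = 25, RHS = 13 → fails here (LHS ≠ RHS)
B. LHS = 5, RHS = 5 → holds here (LHS = RHS)
C. LHS = -5, RHS = -5 → holds here (LHS = RHS)

Answer: A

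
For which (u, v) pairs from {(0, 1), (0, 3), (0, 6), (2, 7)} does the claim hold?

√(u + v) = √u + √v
(0, 1), (0, 3), (0, 6)

Testing each pair:
(0, 1): LHS = 1, RHS = 1 → holds
(0, 3): LHS = √(3) ≈ 1.732, RHS = √(3) ≈ 1.732 → holds
(0, 6): LHS = √(6) ≈ 2.449, RHS = √(6) ≈ 2.449 → holds
(2, 7): LHS = 3, RHS = √(2) + √(7) ≈ 4.06 → fails

3 of 4 pairs satisfy the claim.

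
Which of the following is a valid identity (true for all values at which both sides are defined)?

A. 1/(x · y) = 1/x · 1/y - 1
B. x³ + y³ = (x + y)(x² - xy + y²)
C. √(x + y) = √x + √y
B

A: fails at (4, 5) — LHS = 1/20, RHS = -19/20.
B: holds — e.g. at (3, 5), both sides equal 152.
C: fails at (3, 5) — LHS = 2·√(2) ≈ 2.828, RHS = √(3) + √(5) ≈ 3.968.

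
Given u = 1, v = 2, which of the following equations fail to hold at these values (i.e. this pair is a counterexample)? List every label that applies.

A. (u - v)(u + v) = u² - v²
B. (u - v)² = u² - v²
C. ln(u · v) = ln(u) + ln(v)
Evaluating each claim at the given values:
A. LHS = -3, RHS = -3 → holds here (LHS = RHS)
B. LHS = 1, RHS = -3 → fails here (LHS ≠ RHS)
C. LHS = ln(2) ≈ 0.6931, RHS = ln(2) ≈ 0.6931 → holds here (LHS = RHS)

Answer: B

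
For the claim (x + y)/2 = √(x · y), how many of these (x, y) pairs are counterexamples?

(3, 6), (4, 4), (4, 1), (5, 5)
Testing each pair:
(3, 6): LHS = 9/2, RHS = 3·√(2) ≈ 4.243 → counterexample
(4, 4): LHS = 4, RHS = 4 → satisfies claim
(4, 1): LHS = 5/2, RHS = 2 → counterexample
(5, 5): LHS = 5, RHS = 5 → satisfies claim

That makes 2 counterexamples.

Answer: 2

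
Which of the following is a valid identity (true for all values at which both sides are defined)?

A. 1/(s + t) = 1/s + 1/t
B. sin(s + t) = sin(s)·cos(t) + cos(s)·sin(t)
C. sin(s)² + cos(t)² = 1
A: fails at (2, 4) — LHS = 1/6, RHS = 3/4.
B: holds — e.g. at (2, 3), both sides equal sin(5) ≈ -0.9589.
C: fails at (3, 5) — LHS = sin(3)² + cos(5)² ≈ 0.1004, RHS = 1.

Answer: B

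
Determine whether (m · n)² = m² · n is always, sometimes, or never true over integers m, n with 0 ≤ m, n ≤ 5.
It holds at (m, n) = (2, 1) (both sides equal 4), but fails at (m, n) = (5, 4) (LHS = 400, RHS = 100).

Answer: Sometimes true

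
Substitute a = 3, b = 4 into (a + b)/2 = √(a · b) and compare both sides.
LHS = (3 + 4)/2 = 7/2
RHS = √(3 · 4) = 2·√(3) ≈ 3.464

LHS ≠ RHS (they differ by about 0.0359), so the equation does not hold here.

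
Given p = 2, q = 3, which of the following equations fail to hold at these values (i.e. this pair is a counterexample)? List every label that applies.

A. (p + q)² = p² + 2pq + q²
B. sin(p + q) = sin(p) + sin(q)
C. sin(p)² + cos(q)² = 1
Evaluating each claim at the given values:
A. LHS = 25, RHS = 25 → holds here (LHS = RHS)
B. LHS = sin(5) ≈ -0.9589, RHS = sin(3) + sin(2) ≈ 1.05 → fails here (LHS ≠ RHS)
C. LHS = sin(2)² + cos(3)² ≈ 1.807, RHS = 1 → fails here (LHS ≠ RHS)

Answer: B, C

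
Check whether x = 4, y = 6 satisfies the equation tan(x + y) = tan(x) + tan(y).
Substituting x = 4, y = 6:

LHS = tan(4 + 6) = tan(10) ≈ 0.6484
RHS = tan(4) + tan(6) ≈ 0.8668

LHS ≠ RHS, so the equation does not hold at this point.

Answer: Fails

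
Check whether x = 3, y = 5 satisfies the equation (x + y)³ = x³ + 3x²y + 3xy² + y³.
Holds

Substituting x = 3, y = 5:

LHS = (3 + 5)³ = 512
RHS = 3³ + 3·3²·5 + 3·3·5² + 5³ = 512

LHS = RHS, so the equation holds at this point.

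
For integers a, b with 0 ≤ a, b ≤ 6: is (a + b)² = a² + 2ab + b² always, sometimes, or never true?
Always true

The identity holds for every pair in the range. For instance at (a, b) = (5, 1): both sides equal 36.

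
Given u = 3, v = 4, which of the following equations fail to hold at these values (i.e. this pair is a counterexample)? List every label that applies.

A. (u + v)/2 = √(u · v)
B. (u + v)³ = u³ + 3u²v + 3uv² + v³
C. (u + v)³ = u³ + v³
Evaluating each claim at the given values:
A. LHS = 7/2, RHS = 2·√(3) ≈ 3.464 → fails here (LHS ≠ RHS)
B. LHS = 343, RHS = 343 → holds here (LHS = RHS)
C. LHS = 343, RHS = 91 → fails here (LHS ≠ RHS)

Answer: A, C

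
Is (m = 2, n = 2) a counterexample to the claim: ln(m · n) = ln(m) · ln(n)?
Substituting m = 2, n = 2:
LHS = ln(2 · 2) = ln(4) ≈ 1.386
RHS = ln(2) · ln(2) = ln(2)² ≈ 0.4805

Since LHS ≠ RHS, this pair disproves the claim.

Answer: Yes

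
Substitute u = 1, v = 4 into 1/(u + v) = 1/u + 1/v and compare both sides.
LHS = 1/(1 + 4) = 1/5
RHS = 1/1 + 1/4 = 5/4

LHS ≠ RHS, so the equation does not hold here.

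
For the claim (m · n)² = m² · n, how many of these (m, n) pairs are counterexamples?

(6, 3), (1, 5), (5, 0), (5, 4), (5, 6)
Testing each pair:
(6, 3): LHS = 324, RHS = 108 → counterexample
(1, 5): LHS = 25, RHS = 5 → counterexample
(5, 0): LHS = 0, RHS = 0 → satisfies claim
(5, 4): LHS = 400, RHS = 100 → counterexample
(5, 6): LHS = 900, RHS = 150 → counterexample

That makes 4 counterexamples.

Answer: 4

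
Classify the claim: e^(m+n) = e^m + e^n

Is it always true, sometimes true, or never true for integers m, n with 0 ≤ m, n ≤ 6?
Never true

The claim fails for every pair in the range. For instance at (m, n) = (1, 1): LHS = e^2 ≈ 7.389, RHS = 2·e ≈ 5.437.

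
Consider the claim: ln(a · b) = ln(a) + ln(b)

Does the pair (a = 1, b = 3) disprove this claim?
No

Substituting a = 1, b = 3:
LHS = ln(1 · 3) = ln(3) ≈ 1.099
RHS = ln(1) + ln(3) = ln(3) ≈ 1.099

The sides agree, so this pair does not disprove the claim.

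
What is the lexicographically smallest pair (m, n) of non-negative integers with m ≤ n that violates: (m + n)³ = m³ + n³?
At (0, 3): both sides equal 27, so it holds there.
At (0, 4): both sides equal 64, so it holds there.

Substituting (1, 1) into the claim:
LHS = (1 + 1)³ = 8
RHS = 1³ + 1³ = 2

Since LHS ≠ RHS, this pair disproves the claim, and no lexicographically smaller pair (m ≤ n, non-negative integers) does.

For instance (6, 6) is also a counterexample (LHS = 1728, RHS = 432), but it's lexicographically larger.

Answer: (m, n) = (1, 1)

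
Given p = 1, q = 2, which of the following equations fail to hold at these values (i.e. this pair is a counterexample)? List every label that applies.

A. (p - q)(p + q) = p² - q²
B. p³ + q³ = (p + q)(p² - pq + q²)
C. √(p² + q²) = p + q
Evaluating each claim at the given values:
A. LHS = -3, RHS = -3 → holds here (LHS = RHS)
B. LHS = 9, RHS = 9 → holds here (LHS = RHS)
C. LHS = √(5) ≈ 2.236, RHS = 3 → fails here (LHS ≠ RHS)

Answer: C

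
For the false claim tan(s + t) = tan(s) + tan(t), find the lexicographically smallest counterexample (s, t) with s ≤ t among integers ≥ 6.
(s, t) = (6, 6)

Substituting (6, 6) into the claim:
LHS = tan(6 + 6) = tan(12) ≈ -0.6359
RHS = tan(6) + tan(6) = 2·tan(6) ≈ -0.582

Since LHS ≠ RHS, this pair disproves the claim, and no lexicographically smaller pair (s ≤ t, integers ≥ 6) does.

For instance (6, 9) is also a counterexample (LHS = tan(15) ≈ -0.856, RHS = tan(9) + tan(6) ≈ -0.7433), but it's lexicographically larger.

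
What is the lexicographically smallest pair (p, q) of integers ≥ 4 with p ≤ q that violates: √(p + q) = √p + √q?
(p, q) = (4, 4)

Substituting (4, 4) into the claim:
LHS = √(4 + 4) = 2·√(2) ≈ 2.828
RHS = √4 + √4 = 4

Since LHS ≠ RHS, this pair disproves the claim, and no lexicographically smaller pair (p ≤ q, integers ≥ 4) does.

For instance (4, 7) is also a counterexample (LHS = √(11) ≈ 3.317, RHS = 2 + √(7) ≈ 4.646), but it's lexicographically larger.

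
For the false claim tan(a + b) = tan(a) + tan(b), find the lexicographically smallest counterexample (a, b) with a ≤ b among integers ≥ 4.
Substituting (4, 4) into the claim:
LHS = tan(4 + 4) = tan(8) ≈ -6.8
RHS = tan(4) + tan(4) = 2·tan(4) ≈ 2.316

Since LHS ≠ RHS, this pair disproves the claim, and no lexicographically smaller pair (a ≤ b, integers ≥ 4) does.

For instance (8, 11) is also a counterexample (LHS = tan(19) ≈ 0.1516, RHS = tan(11) + tan(8) ≈ -232.8), but it's lexicographically larger.

Answer: (a, b) = (4, 4)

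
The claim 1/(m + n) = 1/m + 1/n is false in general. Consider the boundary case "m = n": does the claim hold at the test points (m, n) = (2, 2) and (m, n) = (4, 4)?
No, fails at both test points

At (2, 2): LHS = 1/4 ≠ RHS = 1
At (4, 4): LHS = 1/8 ≠ RHS = 1/2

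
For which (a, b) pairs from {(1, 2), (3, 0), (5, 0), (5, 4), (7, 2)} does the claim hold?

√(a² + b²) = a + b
(3, 0), (5, 0)

Testing each pair:
(1, 2): LHS = √(5) ≈ 2.236, RHS = 3 → fails
(3, 0): LHS = 3, RHS = 3 → holds
(5, 0): LHS = 5, RHS = 5 → holds
(5, 4): LHS = √(41) ≈ 6.403, RHS = 9 → fails
(7, 2): LHS = √(53) ≈ 7.28, RHS = 9 → fails

2 of 5 pairs satisfy the claim.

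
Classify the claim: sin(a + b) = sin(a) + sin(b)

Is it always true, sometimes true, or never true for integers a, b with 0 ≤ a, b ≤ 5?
It holds at (a, b) = (4, 0) (both sides equal sin(4) ≈ -0.7568), but fails at (a, b) = (4, 4) (LHS = sin(8) ≈ 0.9894, RHS = 2·sin(4) ≈ -1.514).

Answer: Sometimes true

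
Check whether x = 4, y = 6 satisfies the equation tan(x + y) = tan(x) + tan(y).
Fails

Substituting x = 4, y = 6:

LHS = tan(4 + 6) = tan(10) ≈ 0.6484
RHS = tan(4) + tan(6) ≈ 0.8668

LHS ≠ RHS, so the equation does not hold at this point.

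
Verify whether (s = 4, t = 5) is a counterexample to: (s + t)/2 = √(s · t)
Substituting s = 4, t = 5:
LHS = (4 + 5)/2 = 9/2
RHS = √(4 · 5) = 2·√(5) ≈ 4.472

Since LHS ≠ RHS, this pair disproves the claim.

Answer: Yes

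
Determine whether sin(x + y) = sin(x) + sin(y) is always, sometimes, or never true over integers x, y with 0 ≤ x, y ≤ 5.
Sometimes true

It holds at (x, y) = (0, 0) (both sides equal 0), but fails at (x, y) = (5, 2) (LHS = sin(7) ≈ 0.657, RHS = sin(5) + sin(2) ≈ -0.04963).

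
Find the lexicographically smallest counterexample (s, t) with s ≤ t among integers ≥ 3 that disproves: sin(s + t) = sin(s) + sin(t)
(s, t) = (3, 3)

Substituting (3, 3) into the claim:
LHS = sin(3 + 3) = sin(6) ≈ -0.2794
RHS = sin(3) + sin(3) = 2·sin(3) ≈ 0.2822

Since LHS ≠ RHS, this pair disproves the claim, and no lexicographically smaller pair (s ≤ t, integers ≥ 3) does.

For instance (6, 7) is also a counterexample (LHS = sin(13) ≈ 0.4202, RHS = sin(6) + sin(7) ≈ 0.3776), but it's lexicographically larger.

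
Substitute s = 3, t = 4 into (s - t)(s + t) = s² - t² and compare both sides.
LHS = (3 - 4)(3 + 4) = -7
RHS = 3² - 4² = -7

LHS = RHS: the two sides agree.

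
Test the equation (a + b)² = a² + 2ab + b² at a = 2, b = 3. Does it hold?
Holds

Substituting a = 2, b = 3:

LHS = (2 + 3)² = 25
RHS = 2² + 2·2·3 + 3² = 25

LHS = RHS, so the equation holds at this point.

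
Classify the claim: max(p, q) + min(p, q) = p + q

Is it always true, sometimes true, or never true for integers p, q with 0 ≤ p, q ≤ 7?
Always true

The identity holds for every pair in the range. For instance at (p, q) = (2, 5): both sides equal 7.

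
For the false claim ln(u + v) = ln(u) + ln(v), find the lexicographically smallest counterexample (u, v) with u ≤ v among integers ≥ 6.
(u, v) = (6, 6)

Substituting (6, 6) into the claim:
LHS = ln(6 + 6) = ln(12) ≈ 2.485
RHS = ln(6) + ln(6) = 2·ln(6) ≈ 3.584

Since LHS ≠ RHS, this pair disproves the claim, and no lexicographically smaller pair (u ≤ v, integers ≥ 6) does.

For instance (7, 10) is also a counterexample (LHS = ln(17) ≈ 2.833, RHS = ln(7) + ln(10) ≈ 4.248), but it's lexicographically larger.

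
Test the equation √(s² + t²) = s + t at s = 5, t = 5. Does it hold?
Substituting s = 5, t = 5:

LHS = √(5² + 5²) = 5·√(2) ≈ 7.071
RHS = 5 + 5 = 10

LHS ≠ RHS, so the equation does not hold at this point.

Answer: Fails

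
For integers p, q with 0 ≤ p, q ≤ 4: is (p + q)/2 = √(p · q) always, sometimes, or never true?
It holds at (p, q) = (4, 4) (both sides equal 4), but fails at (p, q) = (0, 1) (LHS = 1/2, RHS = 0).

Answer: Sometimes true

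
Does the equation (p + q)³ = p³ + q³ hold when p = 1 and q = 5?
Substituting p = 1, q = 5:

LHS = (1 + 5)³ = 216
RHS = 1³ + 5³ = 126

LHS ≠ RHS, so the equation does not hold at this point.

Answer: Fails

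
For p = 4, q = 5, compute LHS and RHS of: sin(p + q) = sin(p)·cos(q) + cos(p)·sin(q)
LHS = sin(4 + 5) = sin(9) ≈ 0.4121
RHS = sin(4)·cos(5) + cos(4)·sin(5) = sin(4)·cos(5) + sin(5)·cos(4) ≈ 0.4121

LHS = RHS: the two sides agree.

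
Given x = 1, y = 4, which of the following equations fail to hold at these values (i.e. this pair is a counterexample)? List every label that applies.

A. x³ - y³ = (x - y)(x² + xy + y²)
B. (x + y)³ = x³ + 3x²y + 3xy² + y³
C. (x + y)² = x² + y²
Evaluating each claim at the given values:
A. LHS = -63, RHS = -63 → holds here (LHS = RHS)
B. LHS = 125, RHS = 125 → holds here (LHS = RHS)
C. LHS = 25, RHS = 17 → fails here (LHS ≠ RHS)

Answer: C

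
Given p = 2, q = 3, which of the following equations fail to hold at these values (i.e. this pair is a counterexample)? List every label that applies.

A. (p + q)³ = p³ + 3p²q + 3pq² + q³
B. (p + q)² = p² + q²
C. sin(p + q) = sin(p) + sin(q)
Evaluating each claim at the given values:
A. LHS = 125, RHS = 125 → holds here (LHS = RHS)
B. LHS = 25, RHS = 13 → fails here (LHS ≠ RHS)
C. LHS = sin(5) ≈ -0.9589, RHS = sin(3) + sin(2) ≈ 1.05 → fails here (LHS ≠ RHS)

Answer: B, C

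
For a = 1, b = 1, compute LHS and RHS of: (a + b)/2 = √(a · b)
LHS = (1 + 1)/2 = 1
RHS = √(1 · 1) = 1

LHS = RHS: the two sides agree.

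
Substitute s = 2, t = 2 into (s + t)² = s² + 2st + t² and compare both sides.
LHS = (2 + 2)² = 16
RHS = 2² + 2·2·2 + 2² = 16

LHS = RHS: the two sides agree.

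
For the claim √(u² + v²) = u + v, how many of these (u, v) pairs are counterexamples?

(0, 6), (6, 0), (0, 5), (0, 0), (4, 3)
1

Testing each pair:
(0, 6): LHS = 6, RHS = 6 → satisfies claim
(6, 0): LHS = 6, RHS = 6 → satisfies claim
(0, 5): LHS = 5, RHS = 5 → satisfies claim
(0, 0): LHS = 0, RHS = 0 → satisfies claim
(4, 3): LHS = 5, RHS = 7 → counterexample

That makes 1 counterexample.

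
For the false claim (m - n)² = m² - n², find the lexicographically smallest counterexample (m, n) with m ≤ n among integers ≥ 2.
At (2, 2): both sides equal 0, so it holds there.

Substituting (2, 3) into the claim:
LHS = (2 - 3)² = 1
RHS = 2² - 3² = -5

Since LHS ≠ RHS, this pair disproves the claim, and no lexicographically smaller pair (m ≤ n, integers ≥ 2) does.

For instance (8, 9) is also a counterexample (LHS = 1, RHS = -17), but it's lexicographically larger.

Answer: (m, n) = (2, 3)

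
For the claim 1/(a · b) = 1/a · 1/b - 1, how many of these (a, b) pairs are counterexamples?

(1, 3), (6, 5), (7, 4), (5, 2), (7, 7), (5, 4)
Testing each pair:
(1, 3): LHS = 1/3, RHS = -2/3 → counterexample
(6, 5): LHS = 1/30, RHS = -29/30 → counterexample
(7, 4): LHS = 1/28, RHS = -27/28 → counterexample
(5, 2): LHS = 1/10, RHS = -9/10 → counterexample
(7, 7): LHS = 1/49, RHS = -48/49 → counterexample
(5, 4): LHS = 1/20, RHS = -19/20 → counterexample

That makes 6 counterexamples.

Answer: 6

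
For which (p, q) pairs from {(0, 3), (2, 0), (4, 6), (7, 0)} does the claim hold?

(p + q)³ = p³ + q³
Testing each pair:
(0, 3): LHS = 27, RHS = 27 → holds
(2, 0): LHS = 8, RHS = 8 → holds
(4, 6): LHS = 1000, RHS = 280 → fails
(7, 0): LHS = 343, RHS = 343 → holds

3 of 4 pairs satisfy the claim.

Answer: (0, 3), (2, 0), (7, 0)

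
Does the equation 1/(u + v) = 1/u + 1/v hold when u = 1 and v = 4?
Substituting u = 1, v = 4:

LHS = 1/(1 + 4) = 1/5
RHS = 1/1 + 1/4 = 5/4

LHS ≠ RHS, so the equation does not hold at this point.

Answer: Fails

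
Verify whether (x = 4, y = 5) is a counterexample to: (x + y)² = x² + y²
Yes

Substituting x = 4, y = 5:
LHS = (4 + 5)² = 81
RHS = 4² + 5² = 41

Since LHS ≠ RHS, this pair disproves the claim.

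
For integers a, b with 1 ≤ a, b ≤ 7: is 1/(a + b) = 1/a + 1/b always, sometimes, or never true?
The claim fails for every pair in the range. For instance at (a, b) = (4, 5): LHS = 1/9, RHS = 9/20.

Answer: Never true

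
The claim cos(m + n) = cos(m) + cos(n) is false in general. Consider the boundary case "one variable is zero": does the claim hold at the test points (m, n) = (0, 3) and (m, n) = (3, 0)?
At (0, 3): LHS = cos(3) ≈ -0.99 ≠ RHS = cos(3) + 1 ≈ 0.01001
At (3, 0): LHS = cos(3) ≈ -0.99 ≠ RHS = cos(3) + 1 ≈ 0.01001

Answer: No, fails at both test points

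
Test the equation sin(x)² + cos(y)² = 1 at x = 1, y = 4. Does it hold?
Fails

Substituting x = 1, y = 4:

LHS = sin(1)² + cos(4)² ≈ 1.135
RHS = 1

LHS ≠ RHS, so the equation does not hold at this point.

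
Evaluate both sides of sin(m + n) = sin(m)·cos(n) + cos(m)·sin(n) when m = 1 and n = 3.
LHS = sin(1 + 3) = sin(4) ≈ -0.7568
RHS = sin(1)·cos(3) + cos(1)·sin(3) = sin(1)·cos(3) + sin(3)·cos(1) ≈ -0.7568

LHS = RHS: the two sides agree.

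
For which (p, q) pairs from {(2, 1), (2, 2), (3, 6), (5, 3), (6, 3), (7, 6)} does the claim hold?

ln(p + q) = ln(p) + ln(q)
Testing each pair:
(2, 1): LHS = ln(3) ≈ 1.099, RHS = ln(2) ≈ 0.6931 → fails
(2, 2): LHS = ln(4) ≈ 1.386, RHS = 2·ln(2) ≈ 1.386 → holds
(3, 6): LHS = ln(9) ≈ 2.197, RHS = ln(3) + ln(6) ≈ 2.89 → fails
(5, 3): LHS = ln(8) ≈ 2.079, RHS = ln(3) + ln(5) ≈ 2.708 → fails
(6, 3): LHS = ln(9) ≈ 2.197, RHS = ln(3) + ln(6) ≈ 2.89 → fails
(7, 6): LHS = ln(13) ≈ 2.565, RHS = ln(6) + ln(7) ≈ 3.738 → fails

1 of 6 pairs satisfies the claim.

Answer: (2, 2)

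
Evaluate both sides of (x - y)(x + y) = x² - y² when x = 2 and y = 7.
LHS = (2 - 7)(2 + 7) = -45
RHS = 2² - 7² = -45

LHS = RHS: the two sides agree.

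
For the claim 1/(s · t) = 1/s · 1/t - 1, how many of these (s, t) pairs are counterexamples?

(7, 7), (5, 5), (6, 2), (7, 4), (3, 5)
Testing each pair:
(7, 7): LHS = 1/49, RHS = -48/49 → counterexample
(5, 5): LHS = 1/25, RHS = -24/25 → counterexample
(6, 2): LHS = 1/12, RHS = -11/12 → counterexample
(7, 4): LHS = 1/28, RHS = -27/28 → counterexample
(3, 5): LHS = 1/15, RHS = -14/15 → counterexample

That makes 5 counterexamples.

Answer: 5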